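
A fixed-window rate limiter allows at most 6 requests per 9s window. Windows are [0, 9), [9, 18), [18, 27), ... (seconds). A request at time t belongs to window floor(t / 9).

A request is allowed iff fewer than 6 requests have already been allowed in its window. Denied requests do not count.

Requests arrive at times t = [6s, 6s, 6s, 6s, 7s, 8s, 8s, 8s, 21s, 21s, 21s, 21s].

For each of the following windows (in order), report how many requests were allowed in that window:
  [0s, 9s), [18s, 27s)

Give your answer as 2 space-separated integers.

Answer: 6 4

Derivation:
Processing requests:
  req#1 t=6s (window 0): ALLOW
  req#2 t=6s (window 0): ALLOW
  req#3 t=6s (window 0): ALLOW
  req#4 t=6s (window 0): ALLOW
  req#5 t=7s (window 0): ALLOW
  req#6 t=8s (window 0): ALLOW
  req#7 t=8s (window 0): DENY
  req#8 t=8s (window 0): DENY
  req#9 t=21s (window 2): ALLOW
  req#10 t=21s (window 2): ALLOW
  req#11 t=21s (window 2): ALLOW
  req#12 t=21s (window 2): ALLOW

Allowed counts by window: 6 4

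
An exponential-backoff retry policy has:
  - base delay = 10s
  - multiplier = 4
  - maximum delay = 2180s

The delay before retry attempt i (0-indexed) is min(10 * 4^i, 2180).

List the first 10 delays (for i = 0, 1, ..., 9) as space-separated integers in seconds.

Computing each delay:
  i=0: min(10*4^0, 2180) = 10
  i=1: min(10*4^1, 2180) = 40
  i=2: min(10*4^2, 2180) = 160
  i=3: min(10*4^3, 2180) = 640
  i=4: min(10*4^4, 2180) = 2180
  i=5: min(10*4^5, 2180) = 2180
  i=6: min(10*4^6, 2180) = 2180
  i=7: min(10*4^7, 2180) = 2180
  i=8: min(10*4^8, 2180) = 2180
  i=9: min(10*4^9, 2180) = 2180

Answer: 10 40 160 640 2180 2180 2180 2180 2180 2180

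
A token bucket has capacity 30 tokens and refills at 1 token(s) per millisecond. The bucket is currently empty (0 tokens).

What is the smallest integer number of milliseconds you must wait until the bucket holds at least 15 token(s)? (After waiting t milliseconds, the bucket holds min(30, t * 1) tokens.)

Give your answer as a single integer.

Need t * 1 >= 15, so t >= 15/1.
Smallest integer t = ceil(15/1) = 15.

Answer: 15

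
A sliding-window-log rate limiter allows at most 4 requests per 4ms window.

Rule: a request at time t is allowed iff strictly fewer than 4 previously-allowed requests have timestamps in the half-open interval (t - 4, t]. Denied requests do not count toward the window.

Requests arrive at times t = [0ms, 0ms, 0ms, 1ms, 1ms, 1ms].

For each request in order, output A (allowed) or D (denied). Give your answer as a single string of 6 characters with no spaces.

Answer: AAAADD

Derivation:
Tracking allowed requests in the window:
  req#1 t=0ms: ALLOW
  req#2 t=0ms: ALLOW
  req#3 t=0ms: ALLOW
  req#4 t=1ms: ALLOW
  req#5 t=1ms: DENY
  req#6 t=1ms: DENY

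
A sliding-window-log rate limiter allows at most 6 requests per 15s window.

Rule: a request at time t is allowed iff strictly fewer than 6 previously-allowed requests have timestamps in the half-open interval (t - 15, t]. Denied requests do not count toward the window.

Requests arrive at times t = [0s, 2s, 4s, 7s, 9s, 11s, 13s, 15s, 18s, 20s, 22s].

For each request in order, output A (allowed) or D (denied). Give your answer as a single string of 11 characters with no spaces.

Tracking allowed requests in the window:
  req#1 t=0s: ALLOW
  req#2 t=2s: ALLOW
  req#3 t=4s: ALLOW
  req#4 t=7s: ALLOW
  req#5 t=9s: ALLOW
  req#6 t=11s: ALLOW
  req#7 t=13s: DENY
  req#8 t=15s: ALLOW
  req#9 t=18s: ALLOW
  req#10 t=20s: ALLOW
  req#11 t=22s: ALLOW

Answer: AAAAAADAAAA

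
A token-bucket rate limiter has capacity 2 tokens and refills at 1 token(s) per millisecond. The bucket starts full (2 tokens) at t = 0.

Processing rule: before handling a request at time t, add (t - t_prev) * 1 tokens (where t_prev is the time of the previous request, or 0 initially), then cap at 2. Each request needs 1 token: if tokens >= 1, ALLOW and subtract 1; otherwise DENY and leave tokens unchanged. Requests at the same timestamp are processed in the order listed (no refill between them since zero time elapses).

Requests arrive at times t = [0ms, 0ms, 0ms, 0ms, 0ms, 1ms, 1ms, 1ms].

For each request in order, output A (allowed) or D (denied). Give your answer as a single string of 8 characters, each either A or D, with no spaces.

Simulating step by step:
  req#1 t=0ms: ALLOW
  req#2 t=0ms: ALLOW
  req#3 t=0ms: DENY
  req#4 t=0ms: DENY
  req#5 t=0ms: DENY
  req#6 t=1ms: ALLOW
  req#7 t=1ms: DENY
  req#8 t=1ms: DENY

Answer: AADDDADD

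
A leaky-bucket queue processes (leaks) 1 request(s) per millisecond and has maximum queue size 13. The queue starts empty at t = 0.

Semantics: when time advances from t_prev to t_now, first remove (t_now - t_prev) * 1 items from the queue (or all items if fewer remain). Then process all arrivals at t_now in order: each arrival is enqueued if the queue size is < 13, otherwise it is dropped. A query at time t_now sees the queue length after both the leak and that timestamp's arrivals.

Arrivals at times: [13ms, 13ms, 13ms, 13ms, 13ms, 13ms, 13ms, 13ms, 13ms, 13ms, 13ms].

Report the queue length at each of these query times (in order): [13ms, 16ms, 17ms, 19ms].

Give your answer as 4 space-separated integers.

Queue lengths at query times:
  query t=13ms: backlog = 11
  query t=16ms: backlog = 8
  query t=17ms: backlog = 7
  query t=19ms: backlog = 5

Answer: 11 8 7 5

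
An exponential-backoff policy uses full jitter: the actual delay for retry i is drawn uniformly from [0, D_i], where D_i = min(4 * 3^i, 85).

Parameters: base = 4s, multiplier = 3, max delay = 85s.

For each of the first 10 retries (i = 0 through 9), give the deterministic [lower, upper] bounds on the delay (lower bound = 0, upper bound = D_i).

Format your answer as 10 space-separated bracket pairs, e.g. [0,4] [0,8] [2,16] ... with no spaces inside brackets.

Answer: [0,4] [0,12] [0,36] [0,85] [0,85] [0,85] [0,85] [0,85] [0,85] [0,85]

Derivation:
Computing bounds per retry:
  i=0: D_i=min(4*3^0,85)=4, bounds=[0,4]
  i=1: D_i=min(4*3^1,85)=12, bounds=[0,12]
  i=2: D_i=min(4*3^2,85)=36, bounds=[0,36]
  i=3: D_i=min(4*3^3,85)=85, bounds=[0,85]
  i=4: D_i=min(4*3^4,85)=85, bounds=[0,85]
  i=5: D_i=min(4*3^5,85)=85, bounds=[0,85]
  i=6: D_i=min(4*3^6,85)=85, bounds=[0,85]
  i=7: D_i=min(4*3^7,85)=85, bounds=[0,85]
  i=8: D_i=min(4*3^8,85)=85, bounds=[0,85]
  i=9: D_i=min(4*3^9,85)=85, bounds=[0,85]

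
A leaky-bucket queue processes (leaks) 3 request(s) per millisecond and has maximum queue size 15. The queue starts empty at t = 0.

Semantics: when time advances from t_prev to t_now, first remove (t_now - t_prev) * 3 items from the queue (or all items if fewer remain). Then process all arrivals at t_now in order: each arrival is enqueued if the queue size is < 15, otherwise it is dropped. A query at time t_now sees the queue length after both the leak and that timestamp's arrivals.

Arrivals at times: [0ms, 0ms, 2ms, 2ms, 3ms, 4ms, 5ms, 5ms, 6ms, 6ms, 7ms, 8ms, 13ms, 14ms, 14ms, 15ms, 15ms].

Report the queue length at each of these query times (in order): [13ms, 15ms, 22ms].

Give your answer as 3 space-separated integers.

Answer: 1 2 0

Derivation:
Queue lengths at query times:
  query t=13ms: backlog = 1
  query t=15ms: backlog = 2
  query t=22ms: backlog = 0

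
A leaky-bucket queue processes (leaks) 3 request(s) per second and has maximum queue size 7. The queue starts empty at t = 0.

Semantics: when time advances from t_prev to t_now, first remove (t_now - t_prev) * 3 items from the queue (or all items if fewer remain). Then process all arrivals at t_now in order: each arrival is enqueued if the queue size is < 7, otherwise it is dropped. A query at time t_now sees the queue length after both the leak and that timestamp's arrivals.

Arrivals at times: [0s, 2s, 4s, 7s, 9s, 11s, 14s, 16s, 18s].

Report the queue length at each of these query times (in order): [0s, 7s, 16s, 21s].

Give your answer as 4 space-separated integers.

Queue lengths at query times:
  query t=0s: backlog = 1
  query t=7s: backlog = 1
  query t=16s: backlog = 1
  query t=21s: backlog = 0

Answer: 1 1 1 0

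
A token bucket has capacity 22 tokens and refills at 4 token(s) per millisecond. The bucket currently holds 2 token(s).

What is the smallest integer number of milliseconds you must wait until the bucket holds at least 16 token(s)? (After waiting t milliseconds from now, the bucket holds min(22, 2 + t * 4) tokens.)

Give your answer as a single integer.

Need 2 + t * 4 >= 16, so t >= 14/4.
Smallest integer t = ceil(14/4) = 4.

Answer: 4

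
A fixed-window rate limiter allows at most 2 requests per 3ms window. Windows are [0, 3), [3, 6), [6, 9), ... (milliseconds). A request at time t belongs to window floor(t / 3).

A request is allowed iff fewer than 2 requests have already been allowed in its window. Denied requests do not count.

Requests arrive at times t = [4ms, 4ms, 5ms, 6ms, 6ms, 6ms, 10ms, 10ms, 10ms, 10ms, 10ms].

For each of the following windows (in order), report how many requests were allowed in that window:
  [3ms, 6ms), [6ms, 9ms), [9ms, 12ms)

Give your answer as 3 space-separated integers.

Processing requests:
  req#1 t=4ms (window 1): ALLOW
  req#2 t=4ms (window 1): ALLOW
  req#3 t=5ms (window 1): DENY
  req#4 t=6ms (window 2): ALLOW
  req#5 t=6ms (window 2): ALLOW
  req#6 t=6ms (window 2): DENY
  req#7 t=10ms (window 3): ALLOW
  req#8 t=10ms (window 3): ALLOW
  req#9 t=10ms (window 3): DENY
  req#10 t=10ms (window 3): DENY
  req#11 t=10ms (window 3): DENY

Allowed counts by window: 2 2 2

Answer: 2 2 2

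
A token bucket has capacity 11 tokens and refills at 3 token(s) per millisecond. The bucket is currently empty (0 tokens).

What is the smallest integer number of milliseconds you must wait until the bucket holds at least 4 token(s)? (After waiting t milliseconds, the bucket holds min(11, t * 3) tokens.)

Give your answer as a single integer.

Need t * 3 >= 4, so t >= 4/3.
Smallest integer t = ceil(4/3) = 2.

Answer: 2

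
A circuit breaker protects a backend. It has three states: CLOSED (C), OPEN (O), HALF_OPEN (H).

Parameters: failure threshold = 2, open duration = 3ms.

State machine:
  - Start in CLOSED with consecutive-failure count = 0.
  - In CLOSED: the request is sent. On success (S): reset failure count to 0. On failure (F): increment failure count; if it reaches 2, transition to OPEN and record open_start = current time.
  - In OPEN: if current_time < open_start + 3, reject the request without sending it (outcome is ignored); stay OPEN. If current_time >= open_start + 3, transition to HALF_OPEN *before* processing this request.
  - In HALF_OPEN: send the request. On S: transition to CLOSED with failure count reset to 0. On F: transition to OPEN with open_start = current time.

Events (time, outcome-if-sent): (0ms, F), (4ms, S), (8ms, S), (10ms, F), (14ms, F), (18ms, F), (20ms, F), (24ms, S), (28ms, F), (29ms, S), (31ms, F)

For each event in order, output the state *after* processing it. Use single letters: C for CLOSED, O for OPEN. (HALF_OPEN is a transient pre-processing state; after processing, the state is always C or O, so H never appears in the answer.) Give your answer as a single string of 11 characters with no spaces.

Answer: CCCCOOOCCCC

Derivation:
State after each event:
  event#1 t=0ms outcome=F: state=CLOSED
  event#2 t=4ms outcome=S: state=CLOSED
  event#3 t=8ms outcome=S: state=CLOSED
  event#4 t=10ms outcome=F: state=CLOSED
  event#5 t=14ms outcome=F: state=OPEN
  event#6 t=18ms outcome=F: state=OPEN
  event#7 t=20ms outcome=F: state=OPEN
  event#8 t=24ms outcome=S: state=CLOSED
  event#9 t=28ms outcome=F: state=CLOSED
  event#10 t=29ms outcome=S: state=CLOSED
  event#11 t=31ms outcome=F: state=CLOSED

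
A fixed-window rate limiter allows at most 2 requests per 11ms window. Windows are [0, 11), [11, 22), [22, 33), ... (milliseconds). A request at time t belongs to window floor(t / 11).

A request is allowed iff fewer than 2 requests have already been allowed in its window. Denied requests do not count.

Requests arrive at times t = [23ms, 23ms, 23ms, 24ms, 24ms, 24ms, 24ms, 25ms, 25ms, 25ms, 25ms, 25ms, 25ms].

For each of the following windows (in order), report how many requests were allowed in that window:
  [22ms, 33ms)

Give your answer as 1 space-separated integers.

Answer: 2

Derivation:
Processing requests:
  req#1 t=23ms (window 2): ALLOW
  req#2 t=23ms (window 2): ALLOW
  req#3 t=23ms (window 2): DENY
  req#4 t=24ms (window 2): DENY
  req#5 t=24ms (window 2): DENY
  req#6 t=24ms (window 2): DENY
  req#7 t=24ms (window 2): DENY
  req#8 t=25ms (window 2): DENY
  req#9 t=25ms (window 2): DENY
  req#10 t=25ms (window 2): DENY
  req#11 t=25ms (window 2): DENY
  req#12 t=25ms (window 2): DENY
  req#13 t=25ms (window 2): DENY

Allowed counts by window: 2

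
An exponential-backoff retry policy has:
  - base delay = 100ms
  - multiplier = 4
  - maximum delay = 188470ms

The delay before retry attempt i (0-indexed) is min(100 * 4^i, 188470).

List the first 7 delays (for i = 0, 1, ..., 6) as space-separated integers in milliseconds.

Answer: 100 400 1600 6400 25600 102400 188470

Derivation:
Computing each delay:
  i=0: min(100*4^0, 188470) = 100
  i=1: min(100*4^1, 188470) = 400
  i=2: min(100*4^2, 188470) = 1600
  i=3: min(100*4^3, 188470) = 6400
  i=4: min(100*4^4, 188470) = 25600
  i=5: min(100*4^5, 188470) = 102400
  i=6: min(100*4^6, 188470) = 188470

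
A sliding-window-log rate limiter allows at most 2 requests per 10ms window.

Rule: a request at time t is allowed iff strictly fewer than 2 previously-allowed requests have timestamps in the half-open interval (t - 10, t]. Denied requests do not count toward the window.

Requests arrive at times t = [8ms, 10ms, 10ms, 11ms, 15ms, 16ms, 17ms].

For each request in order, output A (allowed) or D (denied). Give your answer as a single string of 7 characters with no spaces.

Answer: AADDDDD

Derivation:
Tracking allowed requests in the window:
  req#1 t=8ms: ALLOW
  req#2 t=10ms: ALLOW
  req#3 t=10ms: DENY
  req#4 t=11ms: DENY
  req#5 t=15ms: DENY
  req#6 t=16ms: DENY
  req#7 t=17ms: DENY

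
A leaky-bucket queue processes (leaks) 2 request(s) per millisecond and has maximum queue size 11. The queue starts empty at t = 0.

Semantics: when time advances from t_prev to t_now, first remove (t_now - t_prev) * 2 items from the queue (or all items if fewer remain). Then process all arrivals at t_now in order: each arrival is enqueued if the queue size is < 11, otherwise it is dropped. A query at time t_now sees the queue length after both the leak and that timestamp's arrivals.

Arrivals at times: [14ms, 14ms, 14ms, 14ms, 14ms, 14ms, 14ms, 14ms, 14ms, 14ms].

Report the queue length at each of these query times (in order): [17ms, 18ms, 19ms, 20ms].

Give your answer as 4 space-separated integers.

Answer: 4 2 0 0

Derivation:
Queue lengths at query times:
  query t=17ms: backlog = 4
  query t=18ms: backlog = 2
  query t=19ms: backlog = 0
  query t=20ms: backlog = 0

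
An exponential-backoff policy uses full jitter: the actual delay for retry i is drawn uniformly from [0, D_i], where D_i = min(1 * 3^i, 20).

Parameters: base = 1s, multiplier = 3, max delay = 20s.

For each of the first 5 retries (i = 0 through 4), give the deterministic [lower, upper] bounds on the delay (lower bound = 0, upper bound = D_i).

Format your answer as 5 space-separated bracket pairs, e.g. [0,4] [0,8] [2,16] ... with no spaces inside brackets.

Computing bounds per retry:
  i=0: D_i=min(1*3^0,20)=1, bounds=[0,1]
  i=1: D_i=min(1*3^1,20)=3, bounds=[0,3]
  i=2: D_i=min(1*3^2,20)=9, bounds=[0,9]
  i=3: D_i=min(1*3^3,20)=20, bounds=[0,20]
  i=4: D_i=min(1*3^4,20)=20, bounds=[0,20]

Answer: [0,1] [0,3] [0,9] [0,20] [0,20]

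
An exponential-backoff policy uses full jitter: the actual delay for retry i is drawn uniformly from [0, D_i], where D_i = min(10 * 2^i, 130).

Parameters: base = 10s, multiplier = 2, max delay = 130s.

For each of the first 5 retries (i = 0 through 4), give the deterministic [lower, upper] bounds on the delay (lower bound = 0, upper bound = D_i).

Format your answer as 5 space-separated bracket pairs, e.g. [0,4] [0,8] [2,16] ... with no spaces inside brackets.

Computing bounds per retry:
  i=0: D_i=min(10*2^0,130)=10, bounds=[0,10]
  i=1: D_i=min(10*2^1,130)=20, bounds=[0,20]
  i=2: D_i=min(10*2^2,130)=40, bounds=[0,40]
  i=3: D_i=min(10*2^3,130)=80, bounds=[0,80]
  i=4: D_i=min(10*2^4,130)=130, bounds=[0,130]

Answer: [0,10] [0,20] [0,40] [0,80] [0,130]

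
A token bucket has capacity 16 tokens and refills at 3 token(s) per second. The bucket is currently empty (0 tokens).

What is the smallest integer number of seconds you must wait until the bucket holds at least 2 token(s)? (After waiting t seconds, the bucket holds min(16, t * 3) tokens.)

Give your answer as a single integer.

Need t * 3 >= 2, so t >= 2/3.
Smallest integer t = ceil(2/3) = 1.

Answer: 1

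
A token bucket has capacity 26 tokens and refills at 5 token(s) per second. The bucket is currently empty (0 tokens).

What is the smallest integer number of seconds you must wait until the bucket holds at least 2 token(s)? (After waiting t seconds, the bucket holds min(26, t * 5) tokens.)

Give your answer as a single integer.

Answer: 1

Derivation:
Need t * 5 >= 2, so t >= 2/5.
Smallest integer t = ceil(2/5) = 1.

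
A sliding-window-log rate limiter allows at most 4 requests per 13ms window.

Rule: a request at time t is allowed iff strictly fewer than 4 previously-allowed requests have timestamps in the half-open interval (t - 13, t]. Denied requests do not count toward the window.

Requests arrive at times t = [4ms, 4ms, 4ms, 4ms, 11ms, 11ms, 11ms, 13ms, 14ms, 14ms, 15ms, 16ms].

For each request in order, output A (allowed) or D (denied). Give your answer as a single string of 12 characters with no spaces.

Tracking allowed requests in the window:
  req#1 t=4ms: ALLOW
  req#2 t=4ms: ALLOW
  req#3 t=4ms: ALLOW
  req#4 t=4ms: ALLOW
  req#5 t=11ms: DENY
  req#6 t=11ms: DENY
  req#7 t=11ms: DENY
  req#8 t=13ms: DENY
  req#9 t=14ms: DENY
  req#10 t=14ms: DENY
  req#11 t=15ms: DENY
  req#12 t=16ms: DENY

Answer: AAAADDDDDDDD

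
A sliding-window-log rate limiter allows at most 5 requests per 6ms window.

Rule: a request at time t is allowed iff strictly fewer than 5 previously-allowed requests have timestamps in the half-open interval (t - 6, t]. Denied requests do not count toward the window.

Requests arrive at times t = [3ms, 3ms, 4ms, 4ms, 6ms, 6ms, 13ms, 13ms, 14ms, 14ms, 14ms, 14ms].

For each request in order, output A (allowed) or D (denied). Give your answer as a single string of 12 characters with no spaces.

Answer: AAAAADAAAAAD

Derivation:
Tracking allowed requests in the window:
  req#1 t=3ms: ALLOW
  req#2 t=3ms: ALLOW
  req#3 t=4ms: ALLOW
  req#4 t=4ms: ALLOW
  req#5 t=6ms: ALLOW
  req#6 t=6ms: DENY
  req#7 t=13ms: ALLOW
  req#8 t=13ms: ALLOW
  req#9 t=14ms: ALLOW
  req#10 t=14ms: ALLOW
  req#11 t=14ms: ALLOW
  req#12 t=14ms: DENY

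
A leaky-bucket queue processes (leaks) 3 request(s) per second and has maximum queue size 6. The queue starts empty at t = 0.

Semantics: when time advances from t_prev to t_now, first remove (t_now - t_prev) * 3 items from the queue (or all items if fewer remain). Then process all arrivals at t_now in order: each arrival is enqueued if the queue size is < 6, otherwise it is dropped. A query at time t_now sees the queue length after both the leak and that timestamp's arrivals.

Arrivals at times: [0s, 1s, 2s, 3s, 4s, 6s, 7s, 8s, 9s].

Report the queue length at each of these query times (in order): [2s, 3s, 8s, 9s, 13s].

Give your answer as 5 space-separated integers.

Answer: 1 1 1 1 0

Derivation:
Queue lengths at query times:
  query t=2s: backlog = 1
  query t=3s: backlog = 1
  query t=8s: backlog = 1
  query t=9s: backlog = 1
  query t=13s: backlog = 0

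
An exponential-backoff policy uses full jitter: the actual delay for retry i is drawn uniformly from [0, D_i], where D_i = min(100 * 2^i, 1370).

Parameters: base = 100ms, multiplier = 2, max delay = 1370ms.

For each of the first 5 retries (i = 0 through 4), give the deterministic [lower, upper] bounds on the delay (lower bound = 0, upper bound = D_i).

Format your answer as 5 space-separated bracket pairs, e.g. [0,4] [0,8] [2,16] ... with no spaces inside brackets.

Answer: [0,100] [0,200] [0,400] [0,800] [0,1370]

Derivation:
Computing bounds per retry:
  i=0: D_i=min(100*2^0,1370)=100, bounds=[0,100]
  i=1: D_i=min(100*2^1,1370)=200, bounds=[0,200]
  i=2: D_i=min(100*2^2,1370)=400, bounds=[0,400]
  i=3: D_i=min(100*2^3,1370)=800, bounds=[0,800]
  i=4: D_i=min(100*2^4,1370)=1370, bounds=[0,1370]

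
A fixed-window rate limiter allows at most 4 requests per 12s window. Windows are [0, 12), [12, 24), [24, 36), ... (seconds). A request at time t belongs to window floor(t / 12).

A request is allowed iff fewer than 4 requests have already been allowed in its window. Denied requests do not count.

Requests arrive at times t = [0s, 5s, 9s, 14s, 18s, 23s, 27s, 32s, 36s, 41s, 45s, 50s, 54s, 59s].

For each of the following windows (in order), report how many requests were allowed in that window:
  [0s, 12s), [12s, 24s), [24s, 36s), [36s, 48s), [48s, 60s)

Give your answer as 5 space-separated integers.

Answer: 3 3 2 3 3

Derivation:
Processing requests:
  req#1 t=0s (window 0): ALLOW
  req#2 t=5s (window 0): ALLOW
  req#3 t=9s (window 0): ALLOW
  req#4 t=14s (window 1): ALLOW
  req#5 t=18s (window 1): ALLOW
  req#6 t=23s (window 1): ALLOW
  req#7 t=27s (window 2): ALLOW
  req#8 t=32s (window 2): ALLOW
  req#9 t=36s (window 3): ALLOW
  req#10 t=41s (window 3): ALLOW
  req#11 t=45s (window 3): ALLOW
  req#12 t=50s (window 4): ALLOW
  req#13 t=54s (window 4): ALLOW
  req#14 t=59s (window 4): ALLOW

Allowed counts by window: 3 3 2 3 3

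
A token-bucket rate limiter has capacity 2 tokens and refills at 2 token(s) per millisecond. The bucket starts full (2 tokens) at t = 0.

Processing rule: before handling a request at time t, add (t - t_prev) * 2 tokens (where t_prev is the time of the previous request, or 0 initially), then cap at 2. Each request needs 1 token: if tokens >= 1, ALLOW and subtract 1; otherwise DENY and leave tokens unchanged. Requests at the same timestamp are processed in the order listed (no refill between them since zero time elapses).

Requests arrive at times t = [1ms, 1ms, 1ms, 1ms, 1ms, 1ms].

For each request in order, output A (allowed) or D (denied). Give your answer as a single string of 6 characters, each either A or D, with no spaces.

Simulating step by step:
  req#1 t=1ms: ALLOW
  req#2 t=1ms: ALLOW
  req#3 t=1ms: DENY
  req#4 t=1ms: DENY
  req#5 t=1ms: DENY
  req#6 t=1ms: DENY

Answer: AADDDD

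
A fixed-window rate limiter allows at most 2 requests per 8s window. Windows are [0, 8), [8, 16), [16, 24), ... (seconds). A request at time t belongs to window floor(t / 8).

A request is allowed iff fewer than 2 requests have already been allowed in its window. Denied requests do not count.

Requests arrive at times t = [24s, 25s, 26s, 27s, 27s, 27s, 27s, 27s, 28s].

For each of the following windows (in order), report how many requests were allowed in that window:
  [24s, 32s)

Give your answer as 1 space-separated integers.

Processing requests:
  req#1 t=24s (window 3): ALLOW
  req#2 t=25s (window 3): ALLOW
  req#3 t=26s (window 3): DENY
  req#4 t=27s (window 3): DENY
  req#5 t=27s (window 3): DENY
  req#6 t=27s (window 3): DENY
  req#7 t=27s (window 3): DENY
  req#8 t=27s (window 3): DENY
  req#9 t=28s (window 3): DENY

Allowed counts by window: 2

Answer: 2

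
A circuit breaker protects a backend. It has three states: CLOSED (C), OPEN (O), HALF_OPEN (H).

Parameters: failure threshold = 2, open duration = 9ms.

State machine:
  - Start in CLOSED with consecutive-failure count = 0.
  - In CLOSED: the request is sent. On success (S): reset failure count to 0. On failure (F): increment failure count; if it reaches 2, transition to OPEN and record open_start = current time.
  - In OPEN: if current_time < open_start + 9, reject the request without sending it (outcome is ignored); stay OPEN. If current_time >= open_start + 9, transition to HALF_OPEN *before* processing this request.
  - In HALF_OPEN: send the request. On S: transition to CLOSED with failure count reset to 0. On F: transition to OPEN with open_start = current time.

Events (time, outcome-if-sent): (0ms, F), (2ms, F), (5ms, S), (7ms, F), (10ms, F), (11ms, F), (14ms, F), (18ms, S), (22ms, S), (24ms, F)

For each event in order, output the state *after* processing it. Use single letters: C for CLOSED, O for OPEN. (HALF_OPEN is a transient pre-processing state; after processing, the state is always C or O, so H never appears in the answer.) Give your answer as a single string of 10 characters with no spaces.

State after each event:
  event#1 t=0ms outcome=F: state=CLOSED
  event#2 t=2ms outcome=F: state=OPEN
  event#3 t=5ms outcome=S: state=OPEN
  event#4 t=7ms outcome=F: state=OPEN
  event#5 t=10ms outcome=F: state=OPEN
  event#6 t=11ms outcome=F: state=OPEN
  event#7 t=14ms outcome=F: state=OPEN
  event#8 t=18ms outcome=S: state=OPEN
  event#9 t=22ms outcome=S: state=CLOSED
  event#10 t=24ms outcome=F: state=CLOSED

Answer: COOOOOOOCC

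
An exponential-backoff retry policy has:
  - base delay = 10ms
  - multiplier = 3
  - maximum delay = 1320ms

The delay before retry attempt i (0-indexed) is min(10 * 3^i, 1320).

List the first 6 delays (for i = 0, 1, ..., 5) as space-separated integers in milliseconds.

Computing each delay:
  i=0: min(10*3^0, 1320) = 10
  i=1: min(10*3^1, 1320) = 30
  i=2: min(10*3^2, 1320) = 90
  i=3: min(10*3^3, 1320) = 270
  i=4: min(10*3^4, 1320) = 810
  i=5: min(10*3^5, 1320) = 1320

Answer: 10 30 90 270 810 1320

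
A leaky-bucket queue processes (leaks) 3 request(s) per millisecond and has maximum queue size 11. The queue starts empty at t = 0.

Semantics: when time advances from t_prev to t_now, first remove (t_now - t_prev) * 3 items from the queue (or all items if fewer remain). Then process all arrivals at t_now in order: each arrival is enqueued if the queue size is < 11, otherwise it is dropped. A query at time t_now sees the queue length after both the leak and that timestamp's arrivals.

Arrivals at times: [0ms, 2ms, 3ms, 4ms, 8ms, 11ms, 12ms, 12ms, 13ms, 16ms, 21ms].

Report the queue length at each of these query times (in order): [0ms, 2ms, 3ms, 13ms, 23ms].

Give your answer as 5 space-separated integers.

Queue lengths at query times:
  query t=0ms: backlog = 1
  query t=2ms: backlog = 1
  query t=3ms: backlog = 1
  query t=13ms: backlog = 1
  query t=23ms: backlog = 0

Answer: 1 1 1 1 0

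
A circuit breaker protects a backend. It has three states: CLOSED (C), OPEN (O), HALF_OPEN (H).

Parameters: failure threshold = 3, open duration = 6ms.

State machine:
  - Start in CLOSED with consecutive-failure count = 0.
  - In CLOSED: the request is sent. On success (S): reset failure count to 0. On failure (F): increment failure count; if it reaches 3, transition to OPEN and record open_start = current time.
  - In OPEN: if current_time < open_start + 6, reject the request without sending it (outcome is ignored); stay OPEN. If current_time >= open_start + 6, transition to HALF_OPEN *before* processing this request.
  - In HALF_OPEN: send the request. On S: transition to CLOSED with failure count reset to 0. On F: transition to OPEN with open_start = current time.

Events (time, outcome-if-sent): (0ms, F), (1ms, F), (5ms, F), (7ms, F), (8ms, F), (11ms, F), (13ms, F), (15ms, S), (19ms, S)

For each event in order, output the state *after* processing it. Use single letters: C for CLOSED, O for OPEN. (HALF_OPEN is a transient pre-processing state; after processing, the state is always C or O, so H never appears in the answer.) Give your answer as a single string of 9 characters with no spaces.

State after each event:
  event#1 t=0ms outcome=F: state=CLOSED
  event#2 t=1ms outcome=F: state=CLOSED
  event#3 t=5ms outcome=F: state=OPEN
  event#4 t=7ms outcome=F: state=OPEN
  event#5 t=8ms outcome=F: state=OPEN
  event#6 t=11ms outcome=F: state=OPEN
  event#7 t=13ms outcome=F: state=OPEN
  event#8 t=15ms outcome=S: state=OPEN
  event#9 t=19ms outcome=S: state=CLOSED

Answer: CCOOOOOOC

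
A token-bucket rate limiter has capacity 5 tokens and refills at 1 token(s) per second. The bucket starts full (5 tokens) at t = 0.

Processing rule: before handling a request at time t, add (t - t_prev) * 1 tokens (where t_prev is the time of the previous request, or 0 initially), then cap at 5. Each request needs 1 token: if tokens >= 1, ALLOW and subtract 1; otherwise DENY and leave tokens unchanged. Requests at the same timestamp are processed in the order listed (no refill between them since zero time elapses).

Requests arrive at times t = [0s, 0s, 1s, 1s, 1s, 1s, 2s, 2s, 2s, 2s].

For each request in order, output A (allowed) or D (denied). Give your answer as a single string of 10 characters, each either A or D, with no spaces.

Answer: AAAAAAADDD

Derivation:
Simulating step by step:
  req#1 t=0s: ALLOW
  req#2 t=0s: ALLOW
  req#3 t=1s: ALLOW
  req#4 t=1s: ALLOW
  req#5 t=1s: ALLOW
  req#6 t=1s: ALLOW
  req#7 t=2s: ALLOW
  req#8 t=2s: DENY
  req#9 t=2s: DENY
  req#10 t=2s: DENY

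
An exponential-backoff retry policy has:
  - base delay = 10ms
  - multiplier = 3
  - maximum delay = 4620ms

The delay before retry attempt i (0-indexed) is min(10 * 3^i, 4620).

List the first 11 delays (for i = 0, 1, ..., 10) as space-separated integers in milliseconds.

Answer: 10 30 90 270 810 2430 4620 4620 4620 4620 4620

Derivation:
Computing each delay:
  i=0: min(10*3^0, 4620) = 10
  i=1: min(10*3^1, 4620) = 30
  i=2: min(10*3^2, 4620) = 90
  i=3: min(10*3^3, 4620) = 270
  i=4: min(10*3^4, 4620) = 810
  i=5: min(10*3^5, 4620) = 2430
  i=6: min(10*3^6, 4620) = 4620
  i=7: min(10*3^7, 4620) = 4620
  i=8: min(10*3^8, 4620) = 4620
  i=9: min(10*3^9, 4620) = 4620
  i=10: min(10*3^10, 4620) = 4620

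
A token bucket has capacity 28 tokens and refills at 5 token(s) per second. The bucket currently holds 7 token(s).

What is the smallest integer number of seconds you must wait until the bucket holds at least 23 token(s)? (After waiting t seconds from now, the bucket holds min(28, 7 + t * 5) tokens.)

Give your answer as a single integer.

Answer: 4

Derivation:
Need 7 + t * 5 >= 23, so t >= 16/5.
Smallest integer t = ceil(16/5) = 4.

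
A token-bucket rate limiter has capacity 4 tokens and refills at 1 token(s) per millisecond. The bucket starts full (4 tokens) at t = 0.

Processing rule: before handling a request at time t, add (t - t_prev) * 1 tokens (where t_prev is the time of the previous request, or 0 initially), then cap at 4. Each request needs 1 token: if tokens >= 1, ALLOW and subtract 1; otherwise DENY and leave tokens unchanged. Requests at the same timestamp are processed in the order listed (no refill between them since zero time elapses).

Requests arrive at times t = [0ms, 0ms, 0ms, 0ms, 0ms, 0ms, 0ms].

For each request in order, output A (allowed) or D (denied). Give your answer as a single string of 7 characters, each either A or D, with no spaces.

Answer: AAAADDD

Derivation:
Simulating step by step:
  req#1 t=0ms: ALLOW
  req#2 t=0ms: ALLOW
  req#3 t=0ms: ALLOW
  req#4 t=0ms: ALLOW
  req#5 t=0ms: DENY
  req#6 t=0ms: DENY
  req#7 t=0ms: DENY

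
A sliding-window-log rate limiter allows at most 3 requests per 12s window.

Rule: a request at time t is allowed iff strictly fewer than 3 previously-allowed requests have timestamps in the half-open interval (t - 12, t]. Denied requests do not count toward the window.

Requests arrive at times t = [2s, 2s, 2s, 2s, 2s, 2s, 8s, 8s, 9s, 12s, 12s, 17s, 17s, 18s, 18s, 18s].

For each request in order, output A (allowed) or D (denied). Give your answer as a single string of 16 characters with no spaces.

Answer: AAADDDDDDDDAAADD

Derivation:
Tracking allowed requests in the window:
  req#1 t=2s: ALLOW
  req#2 t=2s: ALLOW
  req#3 t=2s: ALLOW
  req#4 t=2s: DENY
  req#5 t=2s: DENY
  req#6 t=2s: DENY
  req#7 t=8s: DENY
  req#8 t=8s: DENY
  req#9 t=9s: DENY
  req#10 t=12s: DENY
  req#11 t=12s: DENY
  req#12 t=17s: ALLOW
  req#13 t=17s: ALLOW
  req#14 t=18s: ALLOW
  req#15 t=18s: DENY
  req#16 t=18s: DENY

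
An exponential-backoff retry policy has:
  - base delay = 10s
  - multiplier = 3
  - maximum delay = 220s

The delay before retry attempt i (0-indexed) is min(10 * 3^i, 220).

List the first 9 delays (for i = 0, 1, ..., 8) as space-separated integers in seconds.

Computing each delay:
  i=0: min(10*3^0, 220) = 10
  i=1: min(10*3^1, 220) = 30
  i=2: min(10*3^2, 220) = 90
  i=3: min(10*3^3, 220) = 220
  i=4: min(10*3^4, 220) = 220
  i=5: min(10*3^5, 220) = 220
  i=6: min(10*3^6, 220) = 220
  i=7: min(10*3^7, 220) = 220
  i=8: min(10*3^8, 220) = 220

Answer: 10 30 90 220 220 220 220 220 220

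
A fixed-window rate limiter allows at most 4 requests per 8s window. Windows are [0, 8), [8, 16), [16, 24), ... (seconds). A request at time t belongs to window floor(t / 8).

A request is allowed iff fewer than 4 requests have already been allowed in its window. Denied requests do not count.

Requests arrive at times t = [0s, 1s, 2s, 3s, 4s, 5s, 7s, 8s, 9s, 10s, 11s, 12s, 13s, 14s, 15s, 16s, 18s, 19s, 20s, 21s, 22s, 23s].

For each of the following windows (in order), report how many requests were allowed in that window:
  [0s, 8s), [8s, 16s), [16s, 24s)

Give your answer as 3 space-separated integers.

Answer: 4 4 4

Derivation:
Processing requests:
  req#1 t=0s (window 0): ALLOW
  req#2 t=1s (window 0): ALLOW
  req#3 t=2s (window 0): ALLOW
  req#4 t=3s (window 0): ALLOW
  req#5 t=4s (window 0): DENY
  req#6 t=5s (window 0): DENY
  req#7 t=7s (window 0): DENY
  req#8 t=8s (window 1): ALLOW
  req#9 t=9s (window 1): ALLOW
  req#10 t=10s (window 1): ALLOW
  req#11 t=11s (window 1): ALLOW
  req#12 t=12s (window 1): DENY
  req#13 t=13s (window 1): DENY
  req#14 t=14s (window 1): DENY
  req#15 t=15s (window 1): DENY
  req#16 t=16s (window 2): ALLOW
  req#17 t=18s (window 2): ALLOW
  req#18 t=19s (window 2): ALLOW
  req#19 t=20s (window 2): ALLOW
  req#20 t=21s (window 2): DENY
  req#21 t=22s (window 2): DENY
  req#22 t=23s (window 2): DENY

Allowed counts by window: 4 4 4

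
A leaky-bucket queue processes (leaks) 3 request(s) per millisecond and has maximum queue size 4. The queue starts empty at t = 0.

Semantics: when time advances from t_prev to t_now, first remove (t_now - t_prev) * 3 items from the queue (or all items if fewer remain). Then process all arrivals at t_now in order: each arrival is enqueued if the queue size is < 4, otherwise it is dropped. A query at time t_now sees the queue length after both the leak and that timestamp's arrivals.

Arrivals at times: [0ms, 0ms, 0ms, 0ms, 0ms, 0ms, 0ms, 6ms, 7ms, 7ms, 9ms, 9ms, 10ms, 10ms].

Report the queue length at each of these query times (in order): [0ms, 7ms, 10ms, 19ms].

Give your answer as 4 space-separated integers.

Queue lengths at query times:
  query t=0ms: backlog = 4
  query t=7ms: backlog = 2
  query t=10ms: backlog = 2
  query t=19ms: backlog = 0

Answer: 4 2 2 0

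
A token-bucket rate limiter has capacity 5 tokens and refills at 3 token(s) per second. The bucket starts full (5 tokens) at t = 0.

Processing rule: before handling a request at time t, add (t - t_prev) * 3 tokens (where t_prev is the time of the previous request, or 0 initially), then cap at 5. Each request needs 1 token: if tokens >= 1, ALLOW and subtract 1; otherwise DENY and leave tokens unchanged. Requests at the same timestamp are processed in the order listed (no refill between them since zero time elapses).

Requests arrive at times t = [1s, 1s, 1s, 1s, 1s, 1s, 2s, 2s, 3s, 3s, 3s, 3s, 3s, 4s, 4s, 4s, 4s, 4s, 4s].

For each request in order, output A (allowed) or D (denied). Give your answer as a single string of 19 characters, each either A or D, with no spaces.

Simulating step by step:
  req#1 t=1s: ALLOW
  req#2 t=1s: ALLOW
  req#3 t=1s: ALLOW
  req#4 t=1s: ALLOW
  req#5 t=1s: ALLOW
  req#6 t=1s: DENY
  req#7 t=2s: ALLOW
  req#8 t=2s: ALLOW
  req#9 t=3s: ALLOW
  req#10 t=3s: ALLOW
  req#11 t=3s: ALLOW
  req#12 t=3s: ALLOW
  req#13 t=3s: DENY
  req#14 t=4s: ALLOW
  req#15 t=4s: ALLOW
  req#16 t=4s: ALLOW
  req#17 t=4s: DENY
  req#18 t=4s: DENY
  req#19 t=4s: DENY

Answer: AAAAADAAAAAADAAADDD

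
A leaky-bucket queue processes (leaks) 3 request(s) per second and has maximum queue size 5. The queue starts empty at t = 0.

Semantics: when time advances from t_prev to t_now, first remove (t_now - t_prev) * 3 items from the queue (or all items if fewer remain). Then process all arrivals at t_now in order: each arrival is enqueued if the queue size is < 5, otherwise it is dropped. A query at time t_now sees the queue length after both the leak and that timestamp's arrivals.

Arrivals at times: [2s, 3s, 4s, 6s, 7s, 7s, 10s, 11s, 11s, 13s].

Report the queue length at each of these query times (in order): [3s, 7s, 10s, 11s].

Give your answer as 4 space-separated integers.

Queue lengths at query times:
  query t=3s: backlog = 1
  query t=7s: backlog = 2
  query t=10s: backlog = 1
  query t=11s: backlog = 2

Answer: 1 2 1 2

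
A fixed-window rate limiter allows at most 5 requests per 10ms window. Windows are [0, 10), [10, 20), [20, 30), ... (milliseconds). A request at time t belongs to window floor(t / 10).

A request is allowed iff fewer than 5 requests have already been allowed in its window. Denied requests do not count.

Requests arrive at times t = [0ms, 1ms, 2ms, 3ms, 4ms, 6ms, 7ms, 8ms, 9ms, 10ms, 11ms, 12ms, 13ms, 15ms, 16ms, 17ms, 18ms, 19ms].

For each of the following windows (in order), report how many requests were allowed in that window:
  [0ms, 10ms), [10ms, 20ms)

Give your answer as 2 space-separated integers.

Processing requests:
  req#1 t=0ms (window 0): ALLOW
  req#2 t=1ms (window 0): ALLOW
  req#3 t=2ms (window 0): ALLOW
  req#4 t=3ms (window 0): ALLOW
  req#5 t=4ms (window 0): ALLOW
  req#6 t=6ms (window 0): DENY
  req#7 t=7ms (window 0): DENY
  req#8 t=8ms (window 0): DENY
  req#9 t=9ms (window 0): DENY
  req#10 t=10ms (window 1): ALLOW
  req#11 t=11ms (window 1): ALLOW
  req#12 t=12ms (window 1): ALLOW
  req#13 t=13ms (window 1): ALLOW
  req#14 t=15ms (window 1): ALLOW
  req#15 t=16ms (window 1): DENY
  req#16 t=17ms (window 1): DENY
  req#17 t=18ms (window 1): DENY
  req#18 t=19ms (window 1): DENY

Allowed counts by window: 5 5

Answer: 5 5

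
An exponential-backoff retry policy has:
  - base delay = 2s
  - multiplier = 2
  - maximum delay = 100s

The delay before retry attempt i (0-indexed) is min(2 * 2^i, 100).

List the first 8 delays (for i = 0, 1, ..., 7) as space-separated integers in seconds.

Answer: 2 4 8 16 32 64 100 100

Derivation:
Computing each delay:
  i=0: min(2*2^0, 100) = 2
  i=1: min(2*2^1, 100) = 4
  i=2: min(2*2^2, 100) = 8
  i=3: min(2*2^3, 100) = 16
  i=4: min(2*2^4, 100) = 32
  i=5: min(2*2^5, 100) = 64
  i=6: min(2*2^6, 100) = 100
  i=7: min(2*2^7, 100) = 100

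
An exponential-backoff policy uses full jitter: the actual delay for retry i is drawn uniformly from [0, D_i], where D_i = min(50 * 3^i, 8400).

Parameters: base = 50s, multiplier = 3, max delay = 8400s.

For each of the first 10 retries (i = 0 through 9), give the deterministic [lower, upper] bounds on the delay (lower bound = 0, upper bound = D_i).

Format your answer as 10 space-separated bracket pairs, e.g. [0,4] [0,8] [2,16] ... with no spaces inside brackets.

Answer: [0,50] [0,150] [0,450] [0,1350] [0,4050] [0,8400] [0,8400] [0,8400] [0,8400] [0,8400]

Derivation:
Computing bounds per retry:
  i=0: D_i=min(50*3^0,8400)=50, bounds=[0,50]
  i=1: D_i=min(50*3^1,8400)=150, bounds=[0,150]
  i=2: D_i=min(50*3^2,8400)=450, bounds=[0,450]
  i=3: D_i=min(50*3^3,8400)=1350, bounds=[0,1350]
  i=4: D_i=min(50*3^4,8400)=4050, bounds=[0,4050]
  i=5: D_i=min(50*3^5,8400)=8400, bounds=[0,8400]
  i=6: D_i=min(50*3^6,8400)=8400, bounds=[0,8400]
  i=7: D_i=min(50*3^7,8400)=8400, bounds=[0,8400]
  i=8: D_i=min(50*3^8,8400)=8400, bounds=[0,8400]
  i=9: D_i=min(50*3^9,8400)=8400, bounds=[0,8400]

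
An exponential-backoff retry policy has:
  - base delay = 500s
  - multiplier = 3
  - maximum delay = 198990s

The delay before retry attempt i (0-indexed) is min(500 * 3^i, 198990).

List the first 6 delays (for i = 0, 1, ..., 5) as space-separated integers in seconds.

Computing each delay:
  i=0: min(500*3^0, 198990) = 500
  i=1: min(500*3^1, 198990) = 1500
  i=2: min(500*3^2, 198990) = 4500
  i=3: min(500*3^3, 198990) = 13500
  i=4: min(500*3^4, 198990) = 40500
  i=5: min(500*3^5, 198990) = 121500

Answer: 500 1500 4500 13500 40500 121500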